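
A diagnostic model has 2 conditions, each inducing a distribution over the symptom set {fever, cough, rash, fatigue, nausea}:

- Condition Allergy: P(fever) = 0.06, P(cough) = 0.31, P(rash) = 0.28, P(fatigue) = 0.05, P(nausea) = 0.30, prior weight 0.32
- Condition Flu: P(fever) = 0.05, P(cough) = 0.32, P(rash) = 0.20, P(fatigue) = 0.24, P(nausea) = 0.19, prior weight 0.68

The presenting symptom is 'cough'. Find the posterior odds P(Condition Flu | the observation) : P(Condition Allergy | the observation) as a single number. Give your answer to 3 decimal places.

Since P(k|x) ∝ π_k f_k(x), the posterior odds are π_i f_i(x) / (π_j f_j(x)).
Evaluate each component's likelihood at the observed value:
  L_Allergy = P(cough | comp) = 0.31
  L_Flu = P(cough | comp) = 0.32
Posterior odds = (π_Flu·L_Flu) / (π_Allergy·L_Allergy) = (0.68·0.32) / (0.32·0.31) = 0.2176 / 0.0992 ≈ 2.194

2.194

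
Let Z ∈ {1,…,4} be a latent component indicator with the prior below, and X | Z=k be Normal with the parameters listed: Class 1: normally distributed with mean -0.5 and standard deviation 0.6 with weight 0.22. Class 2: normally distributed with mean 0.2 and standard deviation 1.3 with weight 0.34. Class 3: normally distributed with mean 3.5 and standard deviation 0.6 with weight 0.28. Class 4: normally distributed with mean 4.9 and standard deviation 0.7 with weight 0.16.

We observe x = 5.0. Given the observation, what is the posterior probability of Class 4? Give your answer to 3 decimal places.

P(component k | x) = π_k·f_k(x) / marginal(x), where marginal(x) = Σ_j π_j·f_j(x).
Evaluate each component's likelihood at the observed value:
  f_1 = 3.77015e-19
  f_2 = 0.000336178
  f_3 = 0.0292138
  f_4 = 0.564132
Prior × likelihood for each component:
  π_1·f_1 = 0.22 × 3.77015e-19 = 8.29433e-20
  π_2·f_2 = 0.34 × 0.000336178 = 0.0001143
  π_3·f_3 = 0.28 × 0.0292138 = 0.00817987
  π_4·f_4 = 0.16 × 0.564132 = 0.0902611
Marginal: 8.29433e-20 + 0.0001143 + 0.00817987 + 0.0902611 = 0.0985552
So the posterior for Class 4 is 0.0902611 / 0.0985552 ≈ 0.916.

0.916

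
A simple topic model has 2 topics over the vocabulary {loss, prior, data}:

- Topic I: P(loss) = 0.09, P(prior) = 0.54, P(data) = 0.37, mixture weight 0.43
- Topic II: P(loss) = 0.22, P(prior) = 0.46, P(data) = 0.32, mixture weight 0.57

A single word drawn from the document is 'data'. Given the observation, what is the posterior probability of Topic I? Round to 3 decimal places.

0.466

Posterior ∝ prior × likelihood, so P(k | x) ∝ P(Z=k) f_k(x); normalise over all components.
Categorical probabilities:
  f_I = P(data | comp) = 0.37
  f_II = P(data | comp) = 0.32
Multiply by the mixture weights:
  P(Z=I)·f_I = 0.43 × 0.37 = 0.1591
  P(Z=II)·f_II = 0.57 × 0.32 = 0.1824
Evidence: 0.1591 + 0.1824 = 0.3415
So the posterior for Topic I is 0.1591 / 0.3415 ≈ 0.466.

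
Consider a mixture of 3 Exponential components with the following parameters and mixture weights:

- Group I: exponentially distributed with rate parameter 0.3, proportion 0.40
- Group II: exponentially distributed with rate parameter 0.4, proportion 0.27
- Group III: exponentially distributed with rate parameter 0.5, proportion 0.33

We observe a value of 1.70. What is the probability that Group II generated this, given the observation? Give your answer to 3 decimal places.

P(component k | x) = P(Z=k)·f_k(x) / marginal(x), where marginal(x) = Σ_j P(Z=j)·f_j(x).
Component likelihoods at x = 1.70:
  L_I = 0.3·e^(−0.3·1.70) = 0.3·e^(−0.5100) = 0.180149
  L_II = 0.4·e^(−0.4·1.70) = 0.4·e^(−0.6800) = 0.202647
  L_III = 0.5·e^(−0.5·1.70) = 0.5·e^(−0.8500) = 0.213707
Unnormalised posteriors:
  P(Z=I)·L_I = 0.40 × 0.180149 = 0.0720595
  P(Z=II)·L_II = 0.27 × 0.202647 = 0.0547146
  P(Z=III)·L_III = 0.33 × 0.213707 = 0.0705235
Sum: 0.0720595 + 0.0547146 + 0.0705235 = 0.197298
Responsibility of Group II: 0.0547146 / 0.197298 ≈ 0.277

0.277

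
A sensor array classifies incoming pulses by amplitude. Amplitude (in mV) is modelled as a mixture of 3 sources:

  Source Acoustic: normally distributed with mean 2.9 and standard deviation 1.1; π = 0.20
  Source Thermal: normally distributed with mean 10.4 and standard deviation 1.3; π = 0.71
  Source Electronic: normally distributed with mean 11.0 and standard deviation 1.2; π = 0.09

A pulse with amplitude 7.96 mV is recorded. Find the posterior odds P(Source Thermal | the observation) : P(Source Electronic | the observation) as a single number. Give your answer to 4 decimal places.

Posterior odds = (P(Z=i) f_i(x)) / (P(Z=j) f_j(x)); the normalising sum cancels.
Evaluate each component's likelihood at the observed value:
  p_Acoustic = (1/(1.1·√(2π)))·exp(−(7.96−2.9)²/(2·1.1²)) = 0.362675·exp(-10.58000) = 9.21896e-06
  p_Thermal = (1/(1.3·√(2π)))·exp(−(7.96−10.4)²/(2·1.3²)) = 0.306879·exp(-1.76142) = 0.052722
  p_Electronic = (1/(1.2·√(2π)))·exp(−(7.96−11.0)²/(2·1.2²)) = 0.332452·exp(-3.20889) = 0.0134315
Odds = (0.71/0.09) × (0.052722/0.0134315) = 7.88889 × 3.92523 ≈ 30.9657

30.9657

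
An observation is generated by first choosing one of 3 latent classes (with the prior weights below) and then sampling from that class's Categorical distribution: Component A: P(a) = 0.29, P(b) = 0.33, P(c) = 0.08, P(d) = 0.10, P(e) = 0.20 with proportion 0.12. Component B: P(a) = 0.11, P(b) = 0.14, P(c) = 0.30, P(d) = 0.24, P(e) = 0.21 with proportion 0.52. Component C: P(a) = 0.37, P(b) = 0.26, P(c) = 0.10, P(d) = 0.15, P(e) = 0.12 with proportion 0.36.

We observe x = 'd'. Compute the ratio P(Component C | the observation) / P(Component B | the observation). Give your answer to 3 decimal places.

The posterior odds equal the prior odds times the likelihood ratio: (π_i/π_j)·(f_i(x)/f_j(x)).
Component likelihoods at x = 'd':
  f_A = 0.1
  f_B = 0.24
  f_C = 0.15
Posterior odds = (π_C·f_C) / (π_B·f_B) = (0.36·0.15) / (0.52·0.24) = 0.054 / 0.1248 ≈ 0.433

0.433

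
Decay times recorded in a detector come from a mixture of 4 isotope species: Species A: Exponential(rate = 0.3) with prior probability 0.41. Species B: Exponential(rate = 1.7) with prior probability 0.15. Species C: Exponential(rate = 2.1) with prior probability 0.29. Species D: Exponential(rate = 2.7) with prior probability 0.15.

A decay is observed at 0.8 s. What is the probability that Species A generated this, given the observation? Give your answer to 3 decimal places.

P(component k | x) = π_k·f_k(x) / marginal(x), where marginal(x) = Σ_j π_j·f_j(x).
Evaluate each component's likelihood at the observed value:
  f_A = 0.235988
  f_B = 0.436323
  f_C = 0.391385
  f_D = 0.311378
Weight by the priors:
  π_A·f_A = 0.41 × 0.235988 = 0.0967552
  π_B·f_B = 0.15 × 0.436323 = 0.0654485
  π_C·f_C = 0.29 × 0.391385 = 0.113502
  π_D·f_D = 0.15 × 0.311378 = 0.0467067
Evidence: 0.0967552 + 0.0654485 + 0.113502 + 0.0467067 = 0.322412
So the posterior for Species A is 0.0967552 / 0.322412 ≈ 0.300.

0.300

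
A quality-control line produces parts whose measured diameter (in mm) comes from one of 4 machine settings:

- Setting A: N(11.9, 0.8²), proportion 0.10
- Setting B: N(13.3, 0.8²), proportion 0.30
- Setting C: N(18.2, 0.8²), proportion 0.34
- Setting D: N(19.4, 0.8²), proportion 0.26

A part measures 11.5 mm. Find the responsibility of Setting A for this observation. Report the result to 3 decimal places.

Apply Bayes' rule: the posterior for each component is proportional to its prior times its likelihood at x.
Evaluate each component's likelihood at the observed value:
  L_A = (1/(0.8·√(2π)))·exp(−(11.5−11.9)²/(2·0.8²)) = 0.498678·exp(-0.12500) = 0.440082
  L_B = (1/(0.8·√(2π)))·exp(−(11.5−13.3)²/(2·0.8²)) = 0.498678·exp(-2.53125) = 0.0396746
  L_C = (1/(0.8·√(2π)))·exp(−(11.5−18.2)²/(2·0.8²)) = 0.498678·exp(-35.07031) = 2.93074e-16
  L_D = (1/(0.8·√(2π)))·exp(−(11.5−19.4)²/(2·0.8²)) = 0.498678·exp(-48.75781) = 3.33097e-22
Prior × likelihood for each component:
  π_A·L_A = 0.10 × 0.440082 = 0.0440082
  π_B·L_B = 0.30 × 0.0396746 = 0.0119024
  π_C·L_C = 0.34 × 2.93074e-16 = 9.96451e-17
  π_D·L_D = 0.26 × 3.33097e-22 = 8.66053e-23
Sum: 0.0440082 + 0.0119024 + 9.96451e-17 + 8.66053e-23 = 0.0559105
P(Setting A | 11.5 mm) ≈ 0.787

0.787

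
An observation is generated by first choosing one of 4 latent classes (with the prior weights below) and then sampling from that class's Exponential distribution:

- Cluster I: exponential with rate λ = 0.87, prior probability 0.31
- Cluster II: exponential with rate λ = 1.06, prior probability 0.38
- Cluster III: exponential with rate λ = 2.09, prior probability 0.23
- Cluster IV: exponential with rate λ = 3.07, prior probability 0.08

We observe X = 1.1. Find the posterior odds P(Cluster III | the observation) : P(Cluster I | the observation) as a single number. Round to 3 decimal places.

Posterior odds = (π_i f_i(x)) / (π_j f_j(x)); the normalising sum cancels.
Component likelihoods at x = 1.1:
  L_I = 0.87·e^(−0.87·1.1) = 0.87·e^(−0.9570) = 0.334118
  L_II = 1.06·e^(−1.06·1.1) = 1.06·e^(−1.1660) = 0.330308
  L_III = 2.09·e^(−2.09·1.1) = 2.09·e^(−2.2990) = 0.209751
  L_IV = 3.07·e^(−3.07·1.1) = 3.07·e^(−3.3770) = 0.10484
Odds = (0.23/0.31) × (0.209751/0.334118) = 0.741935 × 0.627775 ≈ 0.466

0.466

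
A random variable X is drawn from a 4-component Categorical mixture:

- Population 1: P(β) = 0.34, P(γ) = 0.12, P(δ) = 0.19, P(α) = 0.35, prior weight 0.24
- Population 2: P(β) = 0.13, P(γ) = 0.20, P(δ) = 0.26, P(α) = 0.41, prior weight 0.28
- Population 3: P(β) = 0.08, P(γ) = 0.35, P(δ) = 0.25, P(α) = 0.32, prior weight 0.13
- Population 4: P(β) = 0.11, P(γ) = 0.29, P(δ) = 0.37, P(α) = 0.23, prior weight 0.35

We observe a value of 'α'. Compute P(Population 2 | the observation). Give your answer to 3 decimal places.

0.358

Posterior ∝ prior × likelihood, so P(k | x) ∝ π_k f_k(x); normalise over all components.
Evaluate each component's likelihood at the observed value:
  f_1 = 0.35
  f_2 = 0.41
  f_3 = 0.32
  f_4 = 0.23
Weight by the priors:
  π_1·f_1 = 0.24 × 0.35 = 0.084
  π_2·f_2 = 0.28 × 0.41 = 0.1148
  π_3·f_3 = 0.13 × 0.32 = 0.0416
  π_4·f_4 = 0.35 × 0.23 = 0.0805
Normaliser: 0.084 + 0.1148 + 0.0416 + 0.0805 = 0.3209
Responsibility of Population 2: 0.1148 / 0.3209 ≈ 0.358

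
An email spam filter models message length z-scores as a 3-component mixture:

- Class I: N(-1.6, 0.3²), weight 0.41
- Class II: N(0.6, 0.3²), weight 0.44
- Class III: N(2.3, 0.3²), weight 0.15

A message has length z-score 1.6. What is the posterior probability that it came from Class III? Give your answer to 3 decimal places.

Apply Bayes' rule: the posterior for each component is proportional to its prior times its likelihood at x.
Component likelihoods at x = 1.6:
  f_I = (1/(0.3·√(2π)))·exp(−(1.6−-1.6)²/(2·0.3²)) = 1.329808·exp(-56.88889) = 2.61372e-25
  f_II = (1/(0.3·√(2π)))·exp(−(1.6−0.6)²/(2·0.3²)) = 1.329808·exp(-5.55556) = 0.00514093
  f_III = (1/(0.3·√(2π)))·exp(−(1.6−2.3)²/(2·0.3²)) = 1.329808·exp(-2.72222) = 0.0874063
Multiply by the mixture weights:
  w_I·f_I = 0.41 × 2.61372e-25 = 1.07162e-25
  w_II·f_II = 0.44 × 0.00514093 = 0.00226201
  w_III·f_III = 0.15 × 0.0874063 = 0.0131109
Sum: 1.07162e-25 + 0.00226201 + 0.0131109 = 0.015373
Responsibility of Class III: 0.0131109 / 0.015373 ≈ 0.853

0.853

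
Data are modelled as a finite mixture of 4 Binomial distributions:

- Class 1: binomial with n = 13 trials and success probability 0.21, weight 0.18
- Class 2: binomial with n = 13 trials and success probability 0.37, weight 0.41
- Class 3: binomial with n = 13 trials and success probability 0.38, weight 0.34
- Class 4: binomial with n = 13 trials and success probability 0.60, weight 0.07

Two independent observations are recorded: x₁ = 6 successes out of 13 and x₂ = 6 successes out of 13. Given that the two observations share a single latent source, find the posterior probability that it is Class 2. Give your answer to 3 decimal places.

0.495

The responsibility of component k is π_k f_k(x) divided by Σ_j π_j f_j(x).
Since both observations come from the same component, the likelihood for component k is f_k(x₁)·f_k(x₂).
  L_1 = [C(13,6)·0.21^6·0.79^7 = 1716·8.57661e-05·0.192039 = 0.0282633] × [0.0282633] = 0.000798813
  L_2 = [C(13,6)·0.37^6·0.63^7 = 1716·0.00256573·0.0393898 = 0.173425] × [0.173425] = 0.0300762
  L_3 = [C(13,6)·0.38^6·0.62^7 = 1716·0.00301094·0.0352161 = 0.181954] × [0.181954] = 0.0331071
  L_4 = [C(13,6)·0.60^6·0.40^7 = 1716·0.046656·0.0016384 = 0.131173] × [0.131173] = 0.0172064
Multiply by the mixture weights:
  π_1·L_1 = 0.18 × 0.000798813 = 0.000143786
  π_2·L_2 = 0.41 × 0.0300762 = 0.0123312
  π_3·L_3 = 0.34 × 0.0331071 = 0.0112564
  π_4·L_4 = 0.07 × 0.0172064 = 0.00120445
Evidence: 0.000143786 + 0.0123312 + 0.0112564 + 0.00120445 = 0.0249359
P(Class 2 | x₁, x₂) ≈ 0.495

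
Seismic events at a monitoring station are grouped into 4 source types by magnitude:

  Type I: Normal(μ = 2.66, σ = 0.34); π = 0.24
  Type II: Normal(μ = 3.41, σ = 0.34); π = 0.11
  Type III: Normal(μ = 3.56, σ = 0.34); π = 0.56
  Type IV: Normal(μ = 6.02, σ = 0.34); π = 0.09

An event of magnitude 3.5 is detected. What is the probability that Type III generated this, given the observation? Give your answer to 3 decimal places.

0.824

P(component k | x) = π_k·f_k(x) / marginal(x), where marginal(x) = Σ_j π_j·f_j(x).
Component likelihoods at x = 3.5:
  L_I = (1/(0.34·√(2π)))·exp(−(3.5−2.66)²/(2·0.34²)) = 1.173360·exp(-3.05190) = 0.0554634
  L_II = (1/(0.34·√(2π)))·exp(−(3.5−3.41)²/(2·0.34²)) = 1.173360·exp(-0.03503) = 1.13296
  L_III = (1/(0.34·√(2π)))·exp(−(3.5−3.56)²/(2·0.34²)) = 1.173360·exp(-0.01557) = 1.15523
  L_IV = (1/(0.34·√(2π)))·exp(−(3.5−6.02)²/(2·0.34²)) = 1.173360·exp(-27.46713) = 1.38232e-12
Unnormalised posteriors:
  π_I·L_I = 0.24 × 0.0554634 = 0.0133112
  π_II·L_II = 0.11 × 1.13296 = 0.124626
  π_III·L_III = 0.56 × 1.15523 = 0.646929
  π_IV·L_IV = 0.09 × 1.38232e-12 = 1.24409e-13
Normaliser: 0.0133112 + 0.124626 + 0.646929 + 1.24409e-13 = 0.784866
So the posterior for Type III is 0.646929 / 0.784866 ≈ 0.824.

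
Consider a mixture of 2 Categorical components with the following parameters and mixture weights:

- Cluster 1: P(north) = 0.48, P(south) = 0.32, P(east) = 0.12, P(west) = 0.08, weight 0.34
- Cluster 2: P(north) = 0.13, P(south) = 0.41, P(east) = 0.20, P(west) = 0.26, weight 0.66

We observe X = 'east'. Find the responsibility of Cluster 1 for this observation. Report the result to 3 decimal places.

0.236

P(component k | x) = P(Z=k)·f_k(x) / marginal(x), where marginal(x) = Σ_j P(Z=j)·f_j(x).
Component likelihoods at x = 'east':
  p_1 = 0.12
  p_2 = 0.2
Prior × likelihood for each component:
  P(Z=1)·p_1 = 0.34 × 0.12 = 0.0408
  P(Z=2)·p_2 = 0.66 × 0.2 = 0.132
Normaliser: 0.0408 + 0.132 = 0.1728
Responsibility of Cluster 1: 0.0408 / 0.1728 ≈ 0.236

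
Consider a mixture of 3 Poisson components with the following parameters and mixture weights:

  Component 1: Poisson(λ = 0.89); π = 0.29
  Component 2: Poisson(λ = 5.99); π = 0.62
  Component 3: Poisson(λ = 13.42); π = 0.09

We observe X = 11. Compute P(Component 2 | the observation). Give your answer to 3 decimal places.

Apply Bayes' rule: the posterior for each component is proportional to its prior times its likelihood at x.
Component likelihoods at x = 11:
  L_1 = 2.85504e-09
  L_2 = 0.0223417
  L_3 = 0.0945998
Weight by the priors:
  w_1·L_1 = 0.29 × 2.85504e-09 = 8.27962e-10
  w_2·L_2 = 0.62 × 0.0223417 = 0.0138518
  w_3·L_3 = 0.09 × 0.0945998 = 0.00851398
Denominator: 8.27962e-10 + 0.0138518 + 0.00851398 = 0.0223658
So the posterior for Component 2 is 0.0138518 / 0.0223658 ≈ 0.619.

0.619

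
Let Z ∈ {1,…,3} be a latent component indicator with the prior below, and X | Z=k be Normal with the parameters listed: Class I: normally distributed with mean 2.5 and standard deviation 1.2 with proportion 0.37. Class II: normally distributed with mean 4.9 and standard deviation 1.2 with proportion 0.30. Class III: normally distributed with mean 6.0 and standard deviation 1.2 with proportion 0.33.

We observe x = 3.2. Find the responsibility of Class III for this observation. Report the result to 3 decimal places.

Posterior ∝ prior × likelihood, so P(k | x) ∝ π_k f_k(x); normalise over all components.
Evaluate each component's likelihood at the observed value:
  f_I = 0.280439
  f_II = 0.121878
  f_III = 0.0218516
Prior × likelihood for each component:
  π_I·f_I = 0.37 × 0.280439 = 0.103762
  π_II·f_II = 0.30 × 0.121878 = 0.0365635
  π_III·f_III = 0.33 × 0.0218516 = 0.00721102
Evidence: 0.103762 + 0.0365635 + 0.00721102 = 0.147537
Responsibility of Class III: 0.00721102 / 0.147537 ≈ 0.049

0.049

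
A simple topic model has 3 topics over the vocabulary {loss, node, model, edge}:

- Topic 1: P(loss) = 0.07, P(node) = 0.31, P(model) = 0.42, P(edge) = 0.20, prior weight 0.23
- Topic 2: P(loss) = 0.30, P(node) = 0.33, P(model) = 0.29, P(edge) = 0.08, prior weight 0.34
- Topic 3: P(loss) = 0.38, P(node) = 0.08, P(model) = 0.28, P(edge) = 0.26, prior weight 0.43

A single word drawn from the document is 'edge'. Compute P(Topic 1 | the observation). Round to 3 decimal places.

P(component k | x) = P(Z=k)·f_k(x) / marginal(x), where marginal(x) = Σ_j P(Z=j)·f_j(x).
Evaluate each component's likelihood at the observed value:
  f_1 = P(edge | comp) = 0.20
  f_2 = P(edge | comp) = 0.08
  f_3 = P(edge | comp) = 0.26
Weight by the priors:
  P(Z=1)·f_1 = 0.23 × 0.2 = 0.046
  P(Z=2)·f_2 = 0.34 × 0.08 = 0.0272
  P(Z=3)·f_3 = 0.43 × 0.26 = 0.1118
Evidence: 0.046 + 0.0272 + 0.1118 = 0.185
So the posterior for Topic 1 is 0.046 / 0.185 ≈ 0.249.

0.249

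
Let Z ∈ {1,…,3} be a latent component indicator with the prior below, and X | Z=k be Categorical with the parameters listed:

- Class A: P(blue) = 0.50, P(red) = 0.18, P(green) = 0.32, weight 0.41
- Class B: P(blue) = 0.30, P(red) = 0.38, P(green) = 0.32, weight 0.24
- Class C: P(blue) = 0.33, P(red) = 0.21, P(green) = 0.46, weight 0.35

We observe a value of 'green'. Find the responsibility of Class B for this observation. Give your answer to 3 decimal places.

0.208

Posterior ∝ prior × likelihood, so P(k | x) ∝ w_k f_k(x); normalise over all components.
Evaluate each component's likelihood at the observed value:
  p_A = 0.32
  p_B = 0.32
  p_C = 0.46
Multiply by the mixture weights:
  w_A·p_A = 0.41 × 0.32 = 0.1312
  w_B·p_B = 0.24 × 0.32 = 0.0768
  w_C·p_C = 0.35 × 0.46 = 0.161
Sum: 0.1312 + 0.0768 + 0.161 = 0.369
P(Class B | 'green') ≈ 0.208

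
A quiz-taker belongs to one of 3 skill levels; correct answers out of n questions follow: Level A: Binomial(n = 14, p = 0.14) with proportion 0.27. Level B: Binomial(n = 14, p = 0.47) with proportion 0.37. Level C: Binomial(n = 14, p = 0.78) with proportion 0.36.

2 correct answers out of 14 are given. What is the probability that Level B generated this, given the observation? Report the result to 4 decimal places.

By Bayes' theorem, P(k | x) = P(Z=k) f_k(x) / Σ_j P(Z=j) f_j(x).
Evaluate each component's likelihood at the observed value:
  L_A = 0.29193
  L_B = 0.00987524
  L_C = 7.1171e-07
Multiply by the mixture weights:
  P(Z=A)·L_A = 0.27 × 0.29193 = 0.0788211
  P(Z=B)·L_B = 0.37 × 0.00987524 = 0.00365384
  P(Z=C)·L_C = 0.36 × 7.1171e-07 = 2.56215e-07
Sum: 0.0788211 + 0.00365384 + 2.56215e-07 = 0.0824752
P(Level B | the observation) ≈ 0.0443

0.0443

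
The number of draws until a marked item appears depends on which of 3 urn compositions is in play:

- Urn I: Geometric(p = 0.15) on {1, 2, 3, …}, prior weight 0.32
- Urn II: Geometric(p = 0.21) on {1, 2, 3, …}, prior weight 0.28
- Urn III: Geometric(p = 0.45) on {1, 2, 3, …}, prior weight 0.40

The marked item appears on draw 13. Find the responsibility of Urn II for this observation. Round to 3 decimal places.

0.333

Posterior ∝ prior × likelihood, so P(k | x) ∝ π_k f_k(x); normalise over all components.
Evaluate each component's likelihood at the observed value:
  f_I = 0.15·(1−0.15)^12 = 0.15·0.142242 = 0.0213363
  f_II = 0.21·(1−0.21)^12 = 0.21·0.0590915 = 0.0124092
  f_III = 0.45·(1−0.45)^12 = 0.45·0.000766218 = 0.000344798
Weight by the priors:
  π_I·f_I = 0.32 × 0.0213363 = 0.0068276
  π_II·f_II = 0.28 × 0.0124092 = 0.00347458
  π_III·f_III = 0.40 × 0.000344798 = 0.000137919
Evidence: 0.0068276 + 0.00347458 + 0.000137919 = 0.0104401
P(Urn II | x) = 0.00347458 / 0.0104401 ≈ 0.333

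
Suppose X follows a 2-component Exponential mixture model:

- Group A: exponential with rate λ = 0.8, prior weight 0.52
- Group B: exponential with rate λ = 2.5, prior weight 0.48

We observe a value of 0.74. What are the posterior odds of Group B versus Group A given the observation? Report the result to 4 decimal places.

The posterior odds equal the prior odds times the likelihood ratio: (w_i/w_j)·(f_i(x)/f_j(x)).
Component likelihoods at x = 0.74:
  p_A = 0.8·e^(−0.8·0.74) = 0.8·e^(−0.5920) = 0.442576
  p_B = 2.5·e^(−2.5·0.74) = 2.5·e^(−1.8500) = 0.393093
Odds = (0.48/0.52) × (0.393093/0.442576) = 0.923077 × 0.888193 ≈ 0.8199

0.8199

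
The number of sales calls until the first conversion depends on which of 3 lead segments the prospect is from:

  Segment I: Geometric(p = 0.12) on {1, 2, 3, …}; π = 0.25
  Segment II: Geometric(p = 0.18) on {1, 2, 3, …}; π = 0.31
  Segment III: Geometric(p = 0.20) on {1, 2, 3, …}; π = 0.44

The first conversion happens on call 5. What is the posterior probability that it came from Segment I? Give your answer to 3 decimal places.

0.227

By Bayes' theorem, P(k | x) = π_k f_k(x) / Σ_j π_j f_j(x).
Component likelihoods at x = 5:
  p_I = 0.12·(1−0.12)^4 = 0.12·0.599695 = 0.0719634
  p_II = 0.18·(1−0.18)^4 = 0.18·0.452122 = 0.0813819
  p_III = 0.20·(1−0.20)^4 = 0.20·0.4096 = 0.08192
Prior × likelihood for each component:
  π_I·p_I = 0.25 × 0.0719634 = 0.0179909
  π_II·p_II = 0.31 × 0.0813819 = 0.0252284
  π_III·p_III = 0.44 × 0.08192 = 0.0360448
Denominator: 0.0179909 + 0.0252284 + 0.0360448 = 0.0792641
So the posterior for Segment I is 0.0179909 / 0.0792641 ≈ 0.227.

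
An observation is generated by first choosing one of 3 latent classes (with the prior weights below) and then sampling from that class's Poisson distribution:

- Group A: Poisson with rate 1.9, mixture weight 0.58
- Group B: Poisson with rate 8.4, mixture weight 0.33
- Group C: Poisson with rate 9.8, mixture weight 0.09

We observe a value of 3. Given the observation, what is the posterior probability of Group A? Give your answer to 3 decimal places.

0.924

The responsibility of component k is π_k f_k(x) divided by Σ_j π_j f_j(x).
Evaluate each component's likelihood at the observed value:
  p_A = e^(−1.9)·1.9^3/3! = 0.170982
  p_B = e^(−8.4)·8.4^3/3! = 0.0222133
  p_C = e^(−9.8)·9.8^3/3! = 0.00869843
Unnormalised posteriors:
  π_A·p_A = 0.58 × 0.170982 = 0.0991695
  π_B·p_B = 0.33 × 0.0222133 = 0.00733039
  π_C·p_C = 0.09 × 0.00869843 = 0.000782859
Sum: 0.0991695 + 0.00733039 + 0.000782859 = 0.107283
Responsibility of Group A: 0.0991695 / 0.107283 ≈ 0.924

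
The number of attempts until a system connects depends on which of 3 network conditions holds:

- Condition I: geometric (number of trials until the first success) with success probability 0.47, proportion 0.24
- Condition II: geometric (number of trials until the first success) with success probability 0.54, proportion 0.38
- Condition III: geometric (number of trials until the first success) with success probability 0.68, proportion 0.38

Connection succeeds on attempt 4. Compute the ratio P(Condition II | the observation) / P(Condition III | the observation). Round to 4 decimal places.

Only the two components matter; the odds are (P(Z=i) f_i(x)) / (P(Z=j) f_j(x)).
Component likelihoods at x = 4:
  f_I = 0.0699722
  f_II = 0.0525614
  f_III = 0.0222822
Odds = (0.38/0.38) × (0.0525614/0.0222822) = 1 × 2.35889 ≈ 2.3589

2.3589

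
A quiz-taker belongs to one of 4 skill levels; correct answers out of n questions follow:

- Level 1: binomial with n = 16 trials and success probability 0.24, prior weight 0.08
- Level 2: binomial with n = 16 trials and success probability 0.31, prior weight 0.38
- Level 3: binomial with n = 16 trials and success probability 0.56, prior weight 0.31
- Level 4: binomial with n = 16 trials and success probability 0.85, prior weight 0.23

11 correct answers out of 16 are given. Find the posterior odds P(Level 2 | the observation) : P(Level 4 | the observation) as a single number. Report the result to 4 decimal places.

0.0517

Posterior odds = (P(Z=i) f_i(x)) / (P(Z=j) f_j(x)); the normalising sum cancels.
Component likelihoods at x = 11 correct answers out of 16:
  p_1 = C(16,11)·0.24^11·0.76^5 = 4368·1.52168e-07·0.253553 = 0.000168529
  p_2 = C(16,11)·0.31^11·0.69^5 = 4368·2.54085e-06·0.156403 = 0.00173583
  p_3 = C(16,11)·0.56^11·0.44^5 = 4368·0.00169851·0.0164916 = 0.122353
  p_4 = C(16,11)·0.85^11·0.15^5 = 4368·0.167343·7.59375e-05 = 0.0555069
0.000659615 / 0.0127666 ≈ 0.0517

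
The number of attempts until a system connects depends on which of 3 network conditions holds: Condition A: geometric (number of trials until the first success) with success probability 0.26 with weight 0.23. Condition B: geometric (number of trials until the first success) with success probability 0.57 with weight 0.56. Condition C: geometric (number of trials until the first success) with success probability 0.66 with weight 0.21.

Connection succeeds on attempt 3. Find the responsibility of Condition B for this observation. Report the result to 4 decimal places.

0.5476

Posterior ∝ prior × likelihood, so P(k | x) ∝ π_k f_k(x); normalise over all components.
Component likelihoods at x = 3:
  f_A = 0.142376
  f_B = 0.105393
  f_C = 0.076296
Multiply by the mixture weights:
  π_A·f_A = 0.23 × 0.142376 = 0.0327465
  π_B·f_B = 0.56 × 0.105393 = 0.0590201
  π_C·f_C = 0.21 × 0.076296 = 0.0160222
Marginal: 0.0327465 + 0.0590201 + 0.0160222 = 0.107789
P(Condition B | 3) = 0.0590201 / 0.107789 ≈ 0.5476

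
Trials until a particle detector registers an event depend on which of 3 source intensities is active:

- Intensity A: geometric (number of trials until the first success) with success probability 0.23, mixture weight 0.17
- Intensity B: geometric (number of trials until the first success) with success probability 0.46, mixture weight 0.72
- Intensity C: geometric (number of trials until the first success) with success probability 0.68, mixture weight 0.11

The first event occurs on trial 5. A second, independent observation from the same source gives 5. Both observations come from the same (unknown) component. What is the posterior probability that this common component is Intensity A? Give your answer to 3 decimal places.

0.501

P(component k | x) = π_k·f_k(x) / marginal(x), where marginal(x) = Σ_j π_j·f_j(x).
Since both observations come from the same component, the likelihood for component k is f_k(x₁)·f_k(x₂).
  L_A = [0.080852] × [0.080852] = 0.00653704
  L_B = [0.0391141] × [0.0391141] = 0.00152991
  L_C = [0.00713032] × [0.00713032] = 5.08414e-05
Prior × likelihood for each component:
  π_A·L_A = 0.17 × 0.00653704 = 0.0011113
  π_B·L_B = 0.72 × 0.00152991 = 0.00110153
  π_C·L_C = 0.11 × 5.08414e-05 = 5.59256e-06
Evidence: 0.0011113 + 0.00110153 + 5.59256e-06 = 0.00221843
P(Intensity A | data) = 0.0011113 / 0.00221843 ≈ 0.501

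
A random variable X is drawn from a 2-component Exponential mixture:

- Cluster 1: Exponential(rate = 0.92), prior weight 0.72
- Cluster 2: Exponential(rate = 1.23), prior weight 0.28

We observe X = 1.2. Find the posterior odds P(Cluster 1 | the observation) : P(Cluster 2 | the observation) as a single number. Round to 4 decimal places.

2.7901

The posterior odds equal the prior odds times the likelihood ratio: (π_i/π_j)·(f_i(x)/f_j(x)).
Component likelihoods at x = 1.2:
  p_1 = 0.305019
  p_2 = 0.281117
0.219614 / 0.0787126 ≈ 2.7901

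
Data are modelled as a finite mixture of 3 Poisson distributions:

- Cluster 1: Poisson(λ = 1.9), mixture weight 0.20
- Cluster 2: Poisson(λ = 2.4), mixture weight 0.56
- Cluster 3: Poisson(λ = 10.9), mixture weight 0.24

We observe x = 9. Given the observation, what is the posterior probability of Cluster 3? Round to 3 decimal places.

0.985

Posterior ∝ prior × likelihood, so P(k | x) ∝ π_k f_k(x); normalise over all components.
Evaluate each component's likelihood at the observed value:
  p_1 = e^(−1.9)·1.9^9/9! = 0.000133003
  p_2 = e^(−2.4)·2.4^9/9! = 0.000660437
  p_3 = e^(−10.9)·10.9^9/9! = 0.110475
Weight by the priors:
  π_1·p_1 = 0.20 × 0.000133003 = 2.66005e-05
  π_2·p_2 = 0.56 × 0.000660437 = 0.000369845
  π_3·p_3 = 0.24 × 0.110475 = 0.0265141
Denominator: 2.66005e-05 + 0.000369845 + 0.0265141 = 0.0269105
Responsibility of Cluster 3: 0.0265141 / 0.0269105 ≈ 0.985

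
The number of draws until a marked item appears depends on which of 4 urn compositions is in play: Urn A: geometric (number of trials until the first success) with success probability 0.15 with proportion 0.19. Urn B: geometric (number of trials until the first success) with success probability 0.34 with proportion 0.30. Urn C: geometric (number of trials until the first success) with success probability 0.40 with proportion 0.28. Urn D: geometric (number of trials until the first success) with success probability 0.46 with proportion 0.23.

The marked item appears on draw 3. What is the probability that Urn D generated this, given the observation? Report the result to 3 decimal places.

0.227

Apply Bayes' rule: the posterior for each component is proportional to its prior times its likelihood at x.
Component likelihoods at x = 3:
  f_A = 0.108375
  f_B = 0.148104
  f_C = 0.144
  f_D = 0.134136
Multiply by the mixture weights:
  w_A·f_A = 0.19 × 0.108375 = 0.0205912
  w_B·f_B = 0.30 × 0.148104 = 0.0444312
  w_C·f_C = 0.28 × 0.144 = 0.04032
  w_D·f_D = 0.23 × 0.134136 = 0.0308513
Normaliser: 0.0205912 + 0.0444312 + 0.04032 + 0.0308513 = 0.136194
P(Urn D | 3) = 0.0308513 / 0.136194 ≈ 0.227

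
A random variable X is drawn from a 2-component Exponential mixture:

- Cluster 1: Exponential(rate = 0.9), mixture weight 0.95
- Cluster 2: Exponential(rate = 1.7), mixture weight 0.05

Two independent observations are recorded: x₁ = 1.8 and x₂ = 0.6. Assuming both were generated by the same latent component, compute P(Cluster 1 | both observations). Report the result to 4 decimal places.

0.9732

P(component k | x) = w_k·f_k(x) / marginal(x), where marginal(x) = Σ_j w_j·f_j(x).
Since both observations come from the same component, the likelihood for component k is f_k(x₁)·f_k(x₂).
  L_1 = [0.9·e^(−0.9·1.8) = 0.9·e^(−1.6200) = 0.178109] × [0.524473] = 0.0934133
  L_2 = [1.7·e^(−1.7·1.8) = 1.7·e^(−3.0600) = 0.0797091] × [0.613011] = 0.0488626
Unnormalised posteriors:
  w_1·L_1 = 0.95 × 0.0934133 = 0.0887427
  w_2·L_2 = 0.05 × 0.0488626 = 0.00244313
Denominator: 0.0887427 + 0.00244313 = 0.0911858
So the posterior for Cluster 1 is 0.0887427 / 0.0911858 ≈ 0.9732.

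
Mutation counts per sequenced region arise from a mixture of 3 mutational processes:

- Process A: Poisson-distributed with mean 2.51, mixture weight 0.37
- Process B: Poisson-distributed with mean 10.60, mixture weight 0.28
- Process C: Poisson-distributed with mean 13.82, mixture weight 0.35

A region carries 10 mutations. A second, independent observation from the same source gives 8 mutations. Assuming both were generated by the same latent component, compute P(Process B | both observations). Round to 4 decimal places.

0.8087

By Bayes' theorem, P(k | x) = w_k f_k(x) / Σ_j w_j f_j(x).
Since both observations come from the same component, the likelihood for component k is f_k(x₁)·f_k(x₂).
  f_A = [e^(−2.51)·2.51^10/10! = 0.000222277] × [0.00317534] = 7.05806e-07
  f_B = [e^(−10.60)·10.60^10/10! = 0.122963] × [0.0984929] = 0.012111
  f_C = [e^(−13.82)·13.82^10/10! = 0.0697217] × [0.0328544] = 0.00229067
Unnormalised posteriors:
  w_A·f_A = 0.37 × 7.05806e-07 = 2.61148e-07
  w_B·f_B = 0.28 × 0.012111 = 0.00339107
  w_C·f_C = 0.35 × 0.00229067 = 0.000801733
Evidence: 2.61148e-07 + 0.00339107 + 0.000801733 = 0.00419307
So the posterior for Process B is 0.00339107 / 0.00419307 ≈ 0.8087.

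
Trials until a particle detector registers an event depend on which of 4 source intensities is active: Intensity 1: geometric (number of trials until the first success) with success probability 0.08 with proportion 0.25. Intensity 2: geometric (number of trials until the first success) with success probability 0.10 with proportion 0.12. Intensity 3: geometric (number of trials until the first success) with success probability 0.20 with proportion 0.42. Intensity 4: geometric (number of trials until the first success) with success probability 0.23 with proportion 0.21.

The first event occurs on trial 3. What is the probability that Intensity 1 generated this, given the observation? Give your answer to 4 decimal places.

0.1552

The responsibility of component k is P(Z=k) f_k(x) divided by Σ_j P(Z=j) f_j(x).
Geometric probabilities:
  p_1 = 0.08·(1−0.08)^2 = 0.08·0.8464 = 0.067712
  p_2 = 0.10·(1−0.10)^2 = 0.10·0.81 = 0.081
  p_3 = 0.20·(1−0.20)^2 = 0.20·0.64 = 0.128
  p_4 = 0.23·(1−0.23)^2 = 0.23·0.5929 = 0.136367
Weight by the priors:
  P(Z=1)·p_1 = 0.25 × 0.067712 = 0.016928
  P(Z=2)·p_2 = 0.12 × 0.081 = 0.00972
  P(Z=3)·p_3 = 0.42 × 0.128 = 0.05376
  P(Z=4)·p_4 = 0.21 × 0.136367 = 0.0286371
Denominator: 0.016928 + 0.00972 + 0.05376 + 0.0286371 = 0.109045
Responsibility of Intensity 1: 0.016928 / 0.109045 ≈ 0.1552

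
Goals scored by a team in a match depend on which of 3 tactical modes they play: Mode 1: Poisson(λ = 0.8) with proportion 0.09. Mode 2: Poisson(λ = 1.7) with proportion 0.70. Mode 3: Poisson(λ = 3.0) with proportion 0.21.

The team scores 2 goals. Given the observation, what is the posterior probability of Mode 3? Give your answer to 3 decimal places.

The responsibility of component k is π_k f_k(x) divided by Σ_j π_j f_j(x).
Poisson probabilities:
  f_1 = e^(−0.8)·0.8^2/2! = 0.143785
  f_2 = e^(−1.7)·1.7^2/2! = 0.263978
  f_3 = e^(−3.0)·3.0^2/2! = 0.224042
Weight by the priors:
  π_1·f_1 = 0.09 × 0.143785 = 0.0129407
  π_2·f_2 = 0.70 × 0.263978 = 0.184784
  π_3·f_3 = 0.21 × 0.224042 = 0.0470488
Sum: 0.0129407 + 0.184784 + 0.0470488 = 0.244774
P(Mode 3 | 2 goals) = 0.0470488 / 0.244774 ≈ 0.192

0.192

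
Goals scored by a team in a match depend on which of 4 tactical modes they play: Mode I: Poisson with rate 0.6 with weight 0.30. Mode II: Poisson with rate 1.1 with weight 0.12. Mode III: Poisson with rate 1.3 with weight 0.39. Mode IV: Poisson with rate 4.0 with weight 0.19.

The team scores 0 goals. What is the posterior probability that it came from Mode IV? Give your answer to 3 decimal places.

0.011

Posterior ∝ prior × likelihood, so P(k | x) ∝ π_k f_k(x); normalise over all components.
Component likelihoods at x = 0 goals:
  p_I = 0.548812
  p_II = 0.332871
  p_III = 0.272532
  p_IV = 0.0183156
Unnormalised posteriors:
  π_I·p_I = 0.30 × 0.548812 = 0.164643
  π_II·p_II = 0.12 × 0.332871 = 0.0399445
  π_III·p_III = 0.39 × 0.272532 = 0.106287
  π_IV·p_IV = 0.19 × 0.0183156 = 0.00347997
Sum: 0.164643 + 0.0399445 + 0.106287 + 0.00347997 = 0.314355
P(Mode IV | x) ≈ 0.011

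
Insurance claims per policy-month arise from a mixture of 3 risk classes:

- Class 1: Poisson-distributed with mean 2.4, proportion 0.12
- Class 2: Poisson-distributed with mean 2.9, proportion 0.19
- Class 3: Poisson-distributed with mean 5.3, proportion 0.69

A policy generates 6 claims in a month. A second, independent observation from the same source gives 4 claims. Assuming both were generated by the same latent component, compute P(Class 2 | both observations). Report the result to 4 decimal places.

0.0731

Apply Bayes' rule: the posterior for each component is proportional to its prior times its likelihood at x.
Since both observations come from the same component, the likelihood for component k is f_k(x₁)·f_k(x₂).
  p_1 = [e^(−2.4)·2.4^6/6! = 0.0240784] × [0.125408] = 0.00301964
  p_2 = [e^(−2.9)·2.9^6/6! = 0.0454571] × [0.162154] = 0.00737103
  p_3 = [e^(−5.3)·5.3^6/6! = 0.15366] × [0.164109] = 0.025217
Unnormalised posteriors:
  π_1·p_1 = 0.12 × 0.00301964 = 0.000362357
  π_2·p_2 = 0.19 × 0.00737103 = 0.0014005
  π_3·p_3 = 0.69 × 0.025217 = 0.0173997
Marginal: 0.000362357 + 0.0014005 + 0.0173997 = 0.0191626
P(Class 2 | x₁, x₂) ≈ 0.0731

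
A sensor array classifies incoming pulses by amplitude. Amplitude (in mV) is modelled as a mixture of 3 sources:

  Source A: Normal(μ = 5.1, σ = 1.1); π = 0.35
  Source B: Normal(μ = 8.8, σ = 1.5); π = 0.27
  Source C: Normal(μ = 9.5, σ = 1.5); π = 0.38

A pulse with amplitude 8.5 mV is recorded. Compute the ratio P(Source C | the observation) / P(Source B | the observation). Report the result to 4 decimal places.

Only the two components matter; the odds are (π_i f_i(x)) / (π_j f_j(x)).
Component likelihoods at x = 8.5 mV:
  f_A = (1/(1.1·√(2π)))·exp(−(8.5−5.1)²/(2·1.1²)) = 0.362675·exp(-4.77686) = 0.0030546
  f_B = (1/(1.5·√(2π)))·exp(−(8.5−8.8)²/(2·1.5²)) = 0.265962·exp(-0.02000) = 0.260695
  f_C = (1/(1.5·√(2π)))·exp(−(8.5−9.5)²/(2·1.5²)) = 0.265962·exp(-0.22222) = 0.212965
0.0809268 / 0.0703877 ≈ 1.1497

1.1497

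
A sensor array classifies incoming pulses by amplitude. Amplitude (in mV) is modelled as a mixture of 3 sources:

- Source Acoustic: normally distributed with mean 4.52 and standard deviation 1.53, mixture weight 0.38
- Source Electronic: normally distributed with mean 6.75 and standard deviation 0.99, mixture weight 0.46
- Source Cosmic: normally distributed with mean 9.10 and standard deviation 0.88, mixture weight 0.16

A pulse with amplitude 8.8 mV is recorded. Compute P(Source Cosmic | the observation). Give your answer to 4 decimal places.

0.7427

The responsibility of component k is w_k f_k(x) divided by Σ_j w_j f_j(x).
Component likelihoods at x = 8.8 mV:
  f_Acoustic = (1/(1.53·√(2π)))·exp(−(8.8−4.52)²/(2·1.53²)) = 0.260747·exp(-3.91268) = 0.00521149
  f_Electronic = (1/(0.99·√(2π)))·exp(−(8.8−6.75)²/(2·0.99²)) = 0.402972·exp(-2.14391) = 0.0472264
  f_Cosmic = (1/(0.88·√(2π)))·exp(−(8.8−9.10)²/(2·0.88²)) = 0.453344·exp(-0.05811) = 0.427751
Multiply by the mixture weights:
  w_Acoustic·f_Acoustic = 0.38 × 0.00521149 = 0.00198037
  w_Electronic·f_Electronic = 0.46 × 0.0472264 = 0.0217241
  w_Cosmic·f_Cosmic = 0.16 × 0.427751 = 0.0684401
Denominator: 0.00198037 + 0.0217241 + 0.0684401 = 0.0921446
P(Source Cosmic | 8.8 mV) ≈ 0.7427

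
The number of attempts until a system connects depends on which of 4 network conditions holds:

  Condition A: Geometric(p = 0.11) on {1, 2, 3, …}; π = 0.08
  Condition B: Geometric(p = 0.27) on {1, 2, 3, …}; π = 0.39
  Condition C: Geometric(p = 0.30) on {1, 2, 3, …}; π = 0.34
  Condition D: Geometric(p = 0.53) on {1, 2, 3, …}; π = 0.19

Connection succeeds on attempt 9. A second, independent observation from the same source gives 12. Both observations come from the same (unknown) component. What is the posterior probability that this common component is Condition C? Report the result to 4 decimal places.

The responsibility of component k is π_k f_k(x) divided by Σ_j π_j f_j(x).
Since both observations come from the same component, the likelihood for component k is f_k(x₁)·f_k(x₂).
  f_A = [0.11·(1−0.11)^8 = 0.11·0.393659 = 0.0433025] × [0.0305269] = 0.00132189
  f_B = [0.27·(1−0.27)^8 = 0.27·0.080646 = 0.0217744] × [0.00847062] = 0.000184443
  f_C = [0.30·(1−0.30)^8 = 0.30·0.057648 = 0.0172944] × [0.00593198] = 0.00010259
  f_D = [0.53·(1−0.53)^8 = 0.53·0.00238113 = 0.001262] × [0.000131024] = 1.65353e-07
Prior × likelihood for each component:
  π_A·f_A = 0.08 × 0.00132189 = 0.000105751
  π_B·f_B = 0.39 × 0.000184443 = 7.19327e-05
  π_C·f_C = 0.34 × 0.00010259 = 3.48806e-05
  π_D·f_D = 0.19 × 1.65353e-07 = 3.1417e-08
Normaliser: 0.000105751 + 7.19327e-05 + 3.48806e-05 + 3.1417e-08 = 0.000212596
So the posterior for Condition C is 3.48806e-05 / 0.000212596 ≈ 0.1641.

0.1641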